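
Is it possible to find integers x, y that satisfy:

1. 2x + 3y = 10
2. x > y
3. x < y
No

A contradictory subset is {x > y, x < y}. No integer assignment can satisfy these jointly:

  - x > y: bounds one variable relative to another variable
  - x < y: bounds one variable relative to another variable

Direct contradiction: x > y and y > x cannot both hold.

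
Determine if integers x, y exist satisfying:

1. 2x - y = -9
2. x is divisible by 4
Yes

Take x = 0, y = 9. Substituting into each constraint:
  (1) 2(0) + (-9) = -9 ✓
  (2) 0 = 4 × 0, remainder 0 ✓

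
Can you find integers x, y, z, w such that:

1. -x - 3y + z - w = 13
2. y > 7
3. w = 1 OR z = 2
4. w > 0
Yes

Take x = 0, y = 8, z = 38, w = 1. Substituting into each constraint:
  (1) 0 - 3(8) + 38 + (-1) = 13 ✓
  (2) 8 > 7 ✓
  (3) w = 1, target 1 ✓ (first branch holds)
  (4) 1 > 0 ✓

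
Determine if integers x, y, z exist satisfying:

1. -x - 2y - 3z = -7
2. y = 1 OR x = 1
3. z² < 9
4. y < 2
Yes

Take x = -1, y = 1, z = 2. Substituting into each constraint:
  (1) 1 - 2(1) - 3(2) = -7 ✓
  (2) y = 1, target 1 ✓ (first branch holds)
  (3) z² = (2)² = 4, and 4 < 9 ✓
  (4) 1 < 2 ✓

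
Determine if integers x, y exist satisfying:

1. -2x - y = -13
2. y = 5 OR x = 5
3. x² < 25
Yes

Take x = 4, y = 5. Substituting into each constraint:
  (1) -2(4) + (-5) = -13 ✓
  (2) y = 5, target 5 ✓ (first branch holds)
  (3) x² = (4)² = 16, and 16 < 25 ✓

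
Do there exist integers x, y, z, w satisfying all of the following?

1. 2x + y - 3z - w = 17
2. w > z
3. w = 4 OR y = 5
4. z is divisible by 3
Yes

Take x = 10, y = 1, z = 0, w = 4. Substituting into each constraint:
  (1) 2(10) + 1 - 3(0) + (-4) = 17 ✓
  (2) 4 > 0 ✓
  (3) w = 4, target 4 ✓ (first branch holds)
  (4) 0 = 3 × 0, remainder 0 ✓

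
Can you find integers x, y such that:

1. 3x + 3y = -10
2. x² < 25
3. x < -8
No

Even the single constraint (3x + 3y = -10) is infeasible over the integers.

  - 3x + 3y = -10: every term on the left is divisible by 3, so the LHS ≡ 0 (mod 3), but the RHS -10 is not — no integer solution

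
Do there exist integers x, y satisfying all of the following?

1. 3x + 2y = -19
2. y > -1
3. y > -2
Yes

Take x = -7, y = 1. Substituting into each constraint:
  (1) 3(-7) + 2(1) = -19 ✓
  (2) 1 > -1 ✓
  (3) 1 > -2 ✓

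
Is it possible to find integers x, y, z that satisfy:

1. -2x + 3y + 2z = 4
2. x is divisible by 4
Yes

Take x = 0, y = 0, z = 2. Substituting into each constraint:
  (1) -2(0) + 3(0) + 2(2) = 4 ✓
  (2) 0 = 4 × 0, remainder 0 ✓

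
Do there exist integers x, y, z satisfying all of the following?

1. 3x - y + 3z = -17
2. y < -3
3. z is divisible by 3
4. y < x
Yes

Take x = 2, y = -4, z = -9. Substituting into each constraint:
  (1) 3(2) + 4 + 3(-9) = -17 ✓
  (2) -4 < -3 ✓
  (3) -9 = 3 × -3, remainder 0 ✓
  (4) -4 < 2 ✓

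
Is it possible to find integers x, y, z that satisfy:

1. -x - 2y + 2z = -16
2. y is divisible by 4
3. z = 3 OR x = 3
Yes

Take x = -2, y = 12, z = 3. Substituting into each constraint:
  (1) 2 - 2(12) + 2(3) = -16 ✓
  (2) 12 = 4 × 3, remainder 0 ✓
  (3) z = 3, target 3 ✓ (first branch holds)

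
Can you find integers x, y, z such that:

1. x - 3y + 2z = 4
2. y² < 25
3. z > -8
Yes

Take x = 4, y = 0, z = 0. Substituting into each constraint:
  (1) 4 - 3(0) + 2(0) = 4 ✓
  (2) y² = (0)² = 0, and 0 < 25 ✓
  (3) 0 > -8 ✓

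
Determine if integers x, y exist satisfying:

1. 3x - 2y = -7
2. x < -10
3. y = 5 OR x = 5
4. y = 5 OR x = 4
No

A contradictory subset is {3x - 2y = -7, x < -10, y = 5 OR x = 4}. No integer assignment can satisfy these jointly:

  - 3x - 2y = -7: is a linear equation tying the variables together
  - x < -10: bounds one variable relative to a constant
  - y = 5 OR x = 4: forces a choice: either y = 5 or x = 4

Split on the disjunction (y = 5 OR x = 4):
  • If y = 5: the equation forces x = 1, which contradicts the bound x ≤ -11.
  • If x = 4: this contradicts the bound x ≤ -11.
Both branches are infeasible, so the system has no integer solution.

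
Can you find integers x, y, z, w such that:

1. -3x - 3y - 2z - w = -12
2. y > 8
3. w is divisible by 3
Yes

Take x = -5, y = 9, z = 0, w = 0. Substituting into each constraint:
  (1) -3(-5) - 3(9) - 2(0) + 0 = -12 ✓
  (2) 9 > 8 ✓
  (3) 0 = 3 × 0, remainder 0 ✓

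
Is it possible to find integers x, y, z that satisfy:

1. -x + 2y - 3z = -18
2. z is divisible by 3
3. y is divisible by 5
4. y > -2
Yes

Take x = 18, y = 0, z = 0. Substituting into each constraint:
  (1) (-18) + 2(0) - 3(0) = -18 ✓
  (2) 0 = 3 × 0, remainder 0 ✓
  (3) 0 = 5 × 0, remainder 0 ✓
  (4) 0 > -2 ✓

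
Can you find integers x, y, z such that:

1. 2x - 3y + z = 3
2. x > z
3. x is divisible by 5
Yes

Take x = 0, y = -2, z = -3. Substituting into each constraint:
  (1) 2(0) - 3(-2) + (-3) = 3 ✓
  (2) 0 > -3 ✓
  (3) 0 = 5 × 0, remainder 0 ✓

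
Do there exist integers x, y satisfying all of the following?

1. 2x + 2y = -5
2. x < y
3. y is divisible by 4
No

Even the single constraint (2x + 2y = -5) is infeasible over the integers.

  - 2x + 2y = -5: every term on the left is divisible by 2, so the LHS ≡ 0 (mod 2), but the RHS -5 is not — no integer solution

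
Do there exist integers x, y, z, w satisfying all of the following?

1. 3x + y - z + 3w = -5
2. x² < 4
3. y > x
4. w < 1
Yes

Take x = -1, y = 0, z = 2, w = 0. Substituting into each constraint:
  (1) 3(-1) + 0 + (-2) + 3(0) = -5 ✓
  (2) x² = (-1)² = 1, and 1 < 4 ✓
  (3) 0 > -1 ✓
  (4) 0 < 1 ✓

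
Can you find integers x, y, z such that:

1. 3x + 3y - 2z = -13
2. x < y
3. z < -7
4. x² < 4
No

The full constraint system is jointly infeasible over the integers. Each constraint and what it forces:

  - 3x + 3y - 2z = -13: is a linear equation tying the variables together
  - x < y: bounds one variable relative to another variable
  - z < -7: bounds one variable relative to a constant
  - x² < 4: restricts x to |x| ≤ 1

Propagating the comparison: y > x and x ≥ -1 give y ≥ 0. Range argument: with x ∈ [-1, 1], y ∈ [0, ∞], z ∈ [−∞, -8], the left side of the equation is at least 13, but the right side is -13 < 13. No integer solution exists.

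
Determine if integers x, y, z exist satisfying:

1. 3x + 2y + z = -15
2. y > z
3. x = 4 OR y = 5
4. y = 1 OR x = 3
Yes

Take x = 3, y = 5, z = -34. Substituting into each constraint:
  (1) 3(3) + 2(5) + (-34) = -15 ✓
  (2) 5 > -34 ✓
  (3) y = 5, target 5 ✓ (second branch holds)
  (4) x = 3, target 3 ✓ (second branch holds)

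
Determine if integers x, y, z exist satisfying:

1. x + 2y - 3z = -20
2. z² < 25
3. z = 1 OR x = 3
Yes

Take x = 3, y = -10, z = 1. Substituting into each constraint:
  (1) 3 + 2(-10) - 3(1) = -20 ✓
  (2) z² = (1)² = 1, and 1 < 25 ✓
  (3) z = 1, target 1 ✓ (first branch holds)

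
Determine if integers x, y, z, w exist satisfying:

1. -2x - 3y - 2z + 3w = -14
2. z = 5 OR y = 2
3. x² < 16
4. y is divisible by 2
Yes

Take x = 2, y = 0, z = 5, w = 0. Substituting into each constraint:
  (1) -2(2) - 3(0) - 2(5) + 3(0) = -14 ✓
  (2) z = 5, target 5 ✓ (first branch holds)
  (3) x² = (2)² = 4, and 4 < 16 ✓
  (4) 0 = 2 × 0, remainder 0 ✓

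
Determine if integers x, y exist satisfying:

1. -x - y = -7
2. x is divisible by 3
Yes

Take x = 0, y = 7. Substituting into each constraint:
  (1) 0 + (-7) = -7 ✓
  (2) 0 = 3 × 0, remainder 0 ✓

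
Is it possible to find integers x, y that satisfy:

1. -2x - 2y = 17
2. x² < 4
No

Even the single constraint (-2x - 2y = 17) is infeasible over the integers.

  - -2x - 2y = 17: every term on the left is divisible by 2, so the LHS ≡ 0 (mod 2), but the RHS 17 is not — no integer solution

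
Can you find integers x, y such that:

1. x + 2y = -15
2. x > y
Yes

Take x = -3, y = -6. Substituting into each constraint:
  (1) (-3) + 2(-6) = -15 ✓
  (2) -3 > -6 ✓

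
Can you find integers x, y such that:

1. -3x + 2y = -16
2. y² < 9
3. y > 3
No

A contradictory subset is {y² < 9, y > 3}. No integer assignment can satisfy these jointly:

  - y² < 9: restricts y to |y| ≤ 2
  - y > 3: bounds one variable relative to a constant

Direct contradiction: the bounds on y require y ≥ 4 and y ≤ 2 simultaneously, which is empty.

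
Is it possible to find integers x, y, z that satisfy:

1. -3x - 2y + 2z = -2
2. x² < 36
Yes

Take x = 0, y = 1, z = 0. Substituting into each constraint:
  (1) -3(0) - 2(1) + 2(0) = -2 ✓
  (2) x² = (0)² = 0, and 0 < 36 ✓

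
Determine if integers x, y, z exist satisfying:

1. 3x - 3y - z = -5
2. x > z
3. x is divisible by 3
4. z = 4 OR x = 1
No

A contradictory subset is {3x - 3y - z = -5, x is divisible by 3, z = 4 OR x = 1}. No integer assignment can satisfy these jointly:

  - 3x - 3y - z = -5: is a linear equation tying the variables together
  - x is divisible by 3: restricts x to multiples of 3
  - z = 4 OR x = 1: forces a choice: either z = 4 or x = 1

Split on the disjunction (z = 4 OR x = 1):
  • If z = 4: with z = 4, writing x = 3x', every remaining term of the linear equation is divisible by 3, so the left side is ≡ 0 (mod 3); but the right side -1 ≡ 2 (mod 3). No integers can satisfy it.
  • If x = 1: this contradicts the divisibility constraint — 1 is not a multiple of 3.
Both branches are infeasible, so the system has no integer solution.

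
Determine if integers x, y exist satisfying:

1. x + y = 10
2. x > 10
Yes

Take x = 11, y = -1. Substituting into each constraint:
  (1) 11 + (-1) = 10 ✓
  (2) 11 > 10 ✓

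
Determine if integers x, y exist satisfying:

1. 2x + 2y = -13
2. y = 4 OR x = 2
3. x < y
No

Even the single constraint (2x + 2y = -13) is infeasible over the integers.

  - 2x + 2y = -13: every term on the left is divisible by 2, so the LHS ≡ 0 (mod 2), but the RHS -13 is not — no integer solution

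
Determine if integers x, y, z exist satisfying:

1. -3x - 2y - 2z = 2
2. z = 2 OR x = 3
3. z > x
Yes

Take x = 0, y = -3, z = 2. Substituting into each constraint:
  (1) -3(0) - 2(-3) - 2(2) = 2 ✓
  (2) z = 2, target 2 ✓ (first branch holds)
  (3) 2 > 0 ✓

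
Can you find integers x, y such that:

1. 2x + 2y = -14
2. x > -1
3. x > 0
Yes

Take x = 1, y = -8. Substituting into each constraint:
  (1) 2(1) + 2(-8) = -14 ✓
  (2) 1 > -1 ✓
  (3) 1 > 0 ✓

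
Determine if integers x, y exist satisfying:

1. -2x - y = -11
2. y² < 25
Yes

Take x = 6, y = -1. Substituting into each constraint:
  (1) -2(6) + 1 = -11 ✓
  (2) y² = (-1)² = 1, and 1 < 25 ✓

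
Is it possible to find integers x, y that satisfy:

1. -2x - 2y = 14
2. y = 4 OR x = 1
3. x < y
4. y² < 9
No

The full constraint system is jointly infeasible over the integers. Each constraint and what it forces:

  - -2x - 2y = 14: is a linear equation tying the variables together
  - y = 4 OR x = 1: forces a choice: either y = 4 or x = 1
  - x < y: bounds one variable relative to another variable
  - y² < 9: restricts y to |y| ≤ 2

Split on the disjunction (y = 4 OR x = 1):
  • If y = 4: this contradicts y² < 9, which requires |y| ≤ 2.
  • If x = 1: the equation forces y = -8, but y² < 9 requires |y| ≤ 2.
Both branches are infeasible, so the system has no integer solution.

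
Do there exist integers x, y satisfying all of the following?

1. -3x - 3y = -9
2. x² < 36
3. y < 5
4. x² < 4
Yes

Take x = 0, y = 3. Substituting into each constraint:
  (1) -3(0) - 3(3) = -9 ✓
  (2) x² = (0)² = 0, and 0 < 36 ✓
  (3) 3 < 5 ✓
  (4) x² = (0)² = 0, and 0 < 4 ✓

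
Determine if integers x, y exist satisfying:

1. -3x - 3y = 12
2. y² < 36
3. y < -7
No

A contradictory subset is {y² < 36, y < -7}. No integer assignment can satisfy these jointly:

  - y² < 36: restricts y to |y| ≤ 5
  - y < -7: bounds one variable relative to a constant

Direct contradiction: the bounds on y require y ≥ -5 and y ≤ -8 simultaneously, which is empty.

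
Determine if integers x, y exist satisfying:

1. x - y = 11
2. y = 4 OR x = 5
Yes

Take x = 5, y = -6. Substituting into each constraint:
  (1) 5 + 6 = 11 ✓
  (2) x = 5, target 5 ✓ (second branch holds)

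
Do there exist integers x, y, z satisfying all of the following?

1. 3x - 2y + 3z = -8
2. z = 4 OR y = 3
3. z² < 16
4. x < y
No

A contradictory subset is {3x - 2y + 3z = -8, z = 4 OR y = 3, z² < 16}. No integer assignment can satisfy these jointly:

  - 3x - 2y + 3z = -8: is a linear equation tying the variables together
  - z = 4 OR y = 3: forces a choice: either z = 4 or y = 3
  - z² < 16: restricts z to |z| ≤ 3

Split on the disjunction (z = 4 OR y = 3):
  • If z = 4: this contradicts z² < 16, which requires |z| ≤ 3.
  • If y = 3: with y = 3, every remaining term of the linear equation is divisible by 3, so the left side is ≡ 0 (mod 3); but the right side -2 ≡ 1 (mod 3). No integers can satisfy it.
Both branches are infeasible, so the system has no integer solution.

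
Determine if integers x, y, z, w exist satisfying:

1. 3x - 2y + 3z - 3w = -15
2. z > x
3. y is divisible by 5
Yes

Take x = -1, y = 0, z = 0, w = 4. Substituting into each constraint:
  (1) 3(-1) - 2(0) + 3(0) - 3(4) = -15 ✓
  (2) 0 > -1 ✓
  (3) 0 = 5 × 0, remainder 0 ✓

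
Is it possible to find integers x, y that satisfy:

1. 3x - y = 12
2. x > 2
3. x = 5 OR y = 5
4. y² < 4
No

A contradictory subset is {3x - y = 12, x = 5 OR y = 5, y² < 4}. No integer assignment can satisfy these jointly:

  - 3x - y = 12: is a linear equation tying the variables together
  - x = 5 OR y = 5: forces a choice: either x = 5 or y = 5
  - y² < 4: restricts y to |y| ≤ 1

Split on the disjunction (x = 5 OR y = 5):
  • If x = 5: the equation forces y = 3, but y² < 4 requires |y| ≤ 1.
  • If y = 5: this contradicts y² < 4, which requires |y| ≤ 1.
Both branches are infeasible, so the system has no integer solution.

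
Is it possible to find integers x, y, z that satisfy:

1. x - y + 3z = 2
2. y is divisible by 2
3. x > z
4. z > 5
Yes

Take x = 8, y = 24, z = 6. Substituting into each constraint:
  (1) 8 + (-24) + 3(6) = 2 ✓
  (2) 24 = 2 × 12, remainder 0 ✓
  (3) 8 > 6 ✓
  (4) 6 > 5 ✓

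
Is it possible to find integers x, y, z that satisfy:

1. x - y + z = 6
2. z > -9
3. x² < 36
Yes

Take x = 0, y = -6, z = 0. Substituting into each constraint:
  (1) 0 + 6 + 0 = 6 ✓
  (2) 0 > -9 ✓
  (3) x² = (0)² = 0, and 0 < 36 ✓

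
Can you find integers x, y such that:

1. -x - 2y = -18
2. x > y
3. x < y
No

A contradictory subset is {x > y, x < y}. No integer assignment can satisfy these jointly:

  - x > y: bounds one variable relative to another variable
  - x < y: bounds one variable relative to another variable

Direct contradiction: x > y and y > x cannot both hold.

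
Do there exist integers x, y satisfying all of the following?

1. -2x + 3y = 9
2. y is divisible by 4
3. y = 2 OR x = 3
No

The full constraint system is jointly infeasible over the integers. Each constraint and what it forces:

  - -2x + 3y = 9: is a linear equation tying the variables together
  - y is divisible by 4: restricts y to multiples of 4
  - y = 2 OR x = 3: forces a choice: either y = 2 or x = 3

Modular obstruction: writing y = 4y', every remaining term of the linear equation is divisible by 2, so the left side is ≡ 0 (mod 2); but the right side 9 ≡ 1 (mod 2). No integers can satisfy it.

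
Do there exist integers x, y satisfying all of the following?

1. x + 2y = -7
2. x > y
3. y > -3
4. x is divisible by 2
No

A contradictory subset is {x + 2y = -7, x > y, y > -3}. No integer assignment can satisfy these jointly:

  - x + 2y = -7: is a linear equation tying the variables together
  - x > y: bounds one variable relative to another variable
  - y > -3: bounds one variable relative to a constant

Propagating the comparison: x > y and y ≥ -2 give x ≥ -1. Range argument: with x ∈ [-1, ∞], y ∈ [-2, ∞], the left side of the equation is at least -5, but the right side is -7 < -5. No integer solution exists.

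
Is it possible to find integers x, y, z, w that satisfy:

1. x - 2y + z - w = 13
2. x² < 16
Yes

Take x = 0, y = 0, z = 13, w = 0. Substituting into each constraint:
  (1) 0 - 2(0) + 13 + 0 = 13 ✓
  (2) x² = (0)² = 0, and 0 < 16 ✓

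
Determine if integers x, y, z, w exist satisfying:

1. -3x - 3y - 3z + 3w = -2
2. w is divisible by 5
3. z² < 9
No

Even the single constraint (-3x - 3y - 3z + 3w = -2) is infeasible over the integers.

  - -3x - 3y - 3z + 3w = -2: every term on the left is divisible by 3, so the LHS ≡ 0 (mod 3), but the RHS -2 is not — no integer solution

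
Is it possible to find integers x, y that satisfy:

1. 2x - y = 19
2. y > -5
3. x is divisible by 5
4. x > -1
Yes

Take x = 10, y = 1. Substituting into each constraint:
  (1) 2(10) + (-1) = 19 ✓
  (2) 1 > -5 ✓
  (3) 10 = 5 × 2, remainder 0 ✓
  (4) 10 > -1 ✓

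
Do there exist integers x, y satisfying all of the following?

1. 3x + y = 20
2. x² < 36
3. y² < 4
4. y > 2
No

A contradictory subset is {y² < 4, y > 2}. No integer assignment can satisfy these jointly:

  - y² < 4: restricts y to |y| ≤ 1
  - y > 2: bounds one variable relative to a constant

Direct contradiction: the bounds on y require y ≥ 3 and y ≤ 1 simultaneously, which is empty.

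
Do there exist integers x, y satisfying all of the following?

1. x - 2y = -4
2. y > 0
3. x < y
Yes

Take x = -2, y = 1. Substituting into each constraint:
  (1) (-2) - 2(1) = -4 ✓
  (2) 1 > 0 ✓
  (3) -2 < 1 ✓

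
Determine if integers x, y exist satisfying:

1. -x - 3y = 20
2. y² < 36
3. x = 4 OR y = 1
Yes

Take x = -23, y = 1. Substituting into each constraint:
  (1) 23 - 3(1) = 20 ✓
  (2) y² = (1)² = 1, and 1 < 36 ✓
  (3) y = 1, target 1 ✓ (second branch holds)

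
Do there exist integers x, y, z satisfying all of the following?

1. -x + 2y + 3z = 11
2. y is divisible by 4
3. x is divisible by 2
Yes

Take x = 4, y = 0, z = 5. Substituting into each constraint:
  (1) (-4) + 2(0) + 3(5) = 11 ✓
  (2) 0 = 4 × 0, remainder 0 ✓
  (3) 4 = 2 × 2, remainder 0 ✓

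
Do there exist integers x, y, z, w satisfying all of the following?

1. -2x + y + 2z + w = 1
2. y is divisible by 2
Yes

Take x = 0, y = 0, z = 0, w = 1. Substituting into each constraint:
  (1) -2(0) + 0 + 2(0) + 1 = 1 ✓
  (2) 0 = 2 × 0, remainder 0 ✓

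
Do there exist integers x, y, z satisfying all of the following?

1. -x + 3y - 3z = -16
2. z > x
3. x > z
No

A contradictory subset is {z > x, x > z}. No integer assignment can satisfy these jointly:

  - z > x: bounds one variable relative to another variable
  - x > z: bounds one variable relative to another variable

Direct contradiction: z > x and x > z cannot both hold.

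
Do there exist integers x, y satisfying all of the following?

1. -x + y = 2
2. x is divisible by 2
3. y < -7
Yes

Take x = -10, y = -8. Substituting into each constraint:
  (1) 10 + (-8) = 2 ✓
  (2) -10 = 2 × -5, remainder 0 ✓
  (3) -8 < -7 ✓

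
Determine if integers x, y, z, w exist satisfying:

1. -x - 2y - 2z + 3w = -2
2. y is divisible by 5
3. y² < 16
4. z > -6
Yes

Take x = 0, y = 0, z = 1, w = 0. Substituting into each constraint:
  (1) 0 - 2(0) - 2(1) + 3(0) = -2 ✓
  (2) 0 = 5 × 0, remainder 0 ✓
  (3) y² = (0)² = 0, and 0 < 16 ✓
  (4) 1 > -6 ✓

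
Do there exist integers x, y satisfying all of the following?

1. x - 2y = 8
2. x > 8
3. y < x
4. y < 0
No

A contradictory subset is {x - 2y = 8, x > 8, y < 0}. No integer assignment can satisfy these jointly:

  - x - 2y = 8: is a linear equation tying the variables together
  - x > 8: bounds one variable relative to a constant
  - y < 0: bounds one variable relative to a constant

Range argument: with x ∈ [9, ∞], y ∈ [−∞, -1], the left side of the equation is at least 11, but the right side is 8 < 11. No integer solution exists.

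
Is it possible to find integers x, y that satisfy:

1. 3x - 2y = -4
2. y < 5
Yes

Take x = 0, y = 2. Substituting into each constraint:
  (1) 3(0) - 2(2) = -4 ✓
  (2) 2 < 5 ✓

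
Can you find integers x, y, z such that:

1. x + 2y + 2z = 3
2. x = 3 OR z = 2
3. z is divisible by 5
Yes

Take x = 3, y = 0, z = 0. Substituting into each constraint:
  (1) 3 + 2(0) + 2(0) = 3 ✓
  (2) x = 3, target 3 ✓ (first branch holds)
  (3) 0 = 5 × 0, remainder 0 ✓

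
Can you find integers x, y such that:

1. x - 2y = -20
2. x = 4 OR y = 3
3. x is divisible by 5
No

The full constraint system is jointly infeasible over the integers. Each constraint and what it forces:

  - x - 2y = -20: is a linear equation tying the variables together
  - x = 4 OR y = 3: forces a choice: either x = 4 or y = 3
  - x is divisible by 5: restricts x to multiples of 5

Split on the disjunction (x = 4 OR y = 3):
  • If x = 4: this contradicts the divisibility constraint — 4 is not a multiple of 5.
  • If y = 3: with y = 3, writing x = 5x', every remaining term of the linear equation is divisible by 5, so the left side is ≡ 0 (mod 5); but the right side -14 ≡ 1 (mod 5). No integers can satisfy it.
Both branches are infeasible, so the system has no integer solution.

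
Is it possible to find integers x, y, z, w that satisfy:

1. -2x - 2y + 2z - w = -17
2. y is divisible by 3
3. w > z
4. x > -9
Yes

Take x = 8, y = 0, z = 0, w = 1. Substituting into each constraint:
  (1) -2(8) - 2(0) + 2(0) + (-1) = -17 ✓
  (2) 0 = 3 × 0, remainder 0 ✓
  (3) 1 > 0 ✓
  (4) 8 > -9 ✓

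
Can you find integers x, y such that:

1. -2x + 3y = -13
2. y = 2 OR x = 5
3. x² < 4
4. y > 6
No

A contradictory subset is {-2x + 3y = -13, y = 2 OR x = 5, y > 6}. No integer assignment can satisfy these jointly:

  - -2x + 3y = -13: is a linear equation tying the variables together
  - y = 2 OR x = 5: forces a choice: either y = 2 or x = 5
  - y > 6: bounds one variable relative to a constant

Split on the disjunction (y = 2 OR x = 5):
  • If y = 2: this contradicts the bound y ≥ 7.
  • If x = 5: the equation forces y = -1, which contradicts the bound y ≥ 7.
Both branches are infeasible, so the system has no integer solution.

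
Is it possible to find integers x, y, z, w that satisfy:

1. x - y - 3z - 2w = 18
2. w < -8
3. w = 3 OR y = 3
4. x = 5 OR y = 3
Yes

Take x = 3, y = 3, z = 0, w = -9. Substituting into each constraint:
  (1) 3 + (-3) - 3(0) - 2(-9) = 18 ✓
  (2) -9 < -8 ✓
  (3) y = 3, target 3 ✓ (second branch holds)
  (4) y = 3, target 3 ✓ (second branch holds)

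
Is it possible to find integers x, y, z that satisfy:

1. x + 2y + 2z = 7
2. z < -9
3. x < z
Yes

Take x = -11, y = 19, z = -10. Substituting into each constraint:
  (1) (-11) + 2(19) + 2(-10) = 7 ✓
  (2) -10 < -9 ✓
  (3) -11 < -10 ✓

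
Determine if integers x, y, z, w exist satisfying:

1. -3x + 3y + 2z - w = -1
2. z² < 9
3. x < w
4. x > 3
Yes

Take x = 6, y = 8, z = 0, w = 7. Substituting into each constraint:
  (1) -3(6) + 3(8) + 2(0) + (-7) = -1 ✓
  (2) z² = (0)² = 0, and 0 < 9 ✓
  (3) 6 < 7 ✓
  (4) 6 > 3 ✓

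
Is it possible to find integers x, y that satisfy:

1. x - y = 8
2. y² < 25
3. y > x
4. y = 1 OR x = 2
No

A contradictory subset is {x - y = 8, y > x}. No integer assignment can satisfy these jointly:

  - x - y = 8: is a linear equation tying the variables together
  - y > x: bounds one variable relative to another variable

From the equation, x − y = 8, i.e. y − x = -8; but y > x requires y − x ≥ 1. Contradiction.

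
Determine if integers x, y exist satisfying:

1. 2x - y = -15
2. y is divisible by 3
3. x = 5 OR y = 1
No

The full constraint system is jointly infeasible over the integers. Each constraint and what it forces:

  - 2x - y = -15: is a linear equation tying the variables together
  - y is divisible by 3: restricts y to multiples of 3
  - x = 5 OR y = 1: forces a choice: either x = 5 or y = 1

Split on the disjunction (x = 5 OR y = 1):
  • If x = 5: with x = 5, writing y = 3y', every remaining term of the linear equation is divisible by 3, so the left side is ≡ 0 (mod 3); but the right side -25 ≡ 2 (mod 3). No integers can satisfy it.
  • If y = 1: this contradicts the divisibility constraint — 1 is not a multiple of 3.
Both branches are infeasible, so the system has no integer solution.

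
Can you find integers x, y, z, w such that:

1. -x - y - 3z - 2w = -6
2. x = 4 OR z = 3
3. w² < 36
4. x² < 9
Yes

Take x = 0, y = -3, z = 3, w = 0. Substituting into each constraint:
  (1) 0 + 3 - 3(3) - 2(0) = -6 ✓
  (2) z = 3, target 3 ✓ (second branch holds)
  (3) w² = (0)² = 0, and 0 < 36 ✓
  (4) x² = (0)² = 0, and 0 < 9 ✓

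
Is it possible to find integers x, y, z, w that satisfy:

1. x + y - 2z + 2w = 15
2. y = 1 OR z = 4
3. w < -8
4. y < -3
Yes

Take x = 45, y = -4, z = 4, w = -9. Substituting into each constraint:
  (1) 45 + (-4) - 2(4) + 2(-9) = 15 ✓
  (2) z = 4, target 4 ✓ (second branch holds)
  (3) -9 < -8 ✓
  (4) -4 < -3 ✓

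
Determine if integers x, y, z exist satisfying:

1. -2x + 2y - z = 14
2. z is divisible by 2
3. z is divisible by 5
Yes

Take x = 0, y = 7, z = 0. Substituting into each constraint:
  (1) -2(0) + 2(7) + 0 = 14 ✓
  (2) 0 = 2 × 0, remainder 0 ✓
  (3) 0 = 5 × 0, remainder 0 ✓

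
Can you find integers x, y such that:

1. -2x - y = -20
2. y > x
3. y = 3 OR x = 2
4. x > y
No

A contradictory subset is {y > x, x > y}. No integer assignment can satisfy these jointly:

  - y > x: bounds one variable relative to another variable
  - x > y: bounds one variable relative to another variable

Direct contradiction: y > x and x > y cannot both hold.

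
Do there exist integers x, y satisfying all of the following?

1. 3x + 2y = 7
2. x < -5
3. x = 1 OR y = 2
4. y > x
No

A contradictory subset is {3x + 2y = 7, x < -5, x = 1 OR y = 2}. No integer assignment can satisfy these jointly:

  - 3x + 2y = 7: is a linear equation tying the variables together
  - x < -5: bounds one variable relative to a constant
  - x = 1 OR y = 2: forces a choice: either x = 1 or y = 2

Split on the disjunction (x = 1 OR y = 2):
  • If x = 1: this contradicts the bound x ≤ -6.
  • If y = 2: the equation forces x = 1, which contradicts the bound x ≤ -6.
Both branches are infeasible, so the system has no integer solution.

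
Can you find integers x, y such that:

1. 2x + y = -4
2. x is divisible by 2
Yes

Take x = 0, y = -4. Substituting into each constraint:
  (1) 2(0) + (-4) = -4 ✓
  (2) 0 = 2 × 0, remainder 0 ✓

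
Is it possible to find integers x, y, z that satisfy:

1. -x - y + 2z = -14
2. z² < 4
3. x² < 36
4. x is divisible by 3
Yes

Take x = 0, y = 16, z = 1. Substituting into each constraint:
  (1) 0 + (-16) + 2(1) = -14 ✓
  (2) z² = (1)² = 1, and 1 < 4 ✓
  (3) x² = (0)² = 0, and 0 < 36 ✓
  (4) 0 = 3 × 0, remainder 0 ✓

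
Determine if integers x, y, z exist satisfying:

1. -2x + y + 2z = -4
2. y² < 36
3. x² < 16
Yes

Take x = 0, y = -4, z = 0. Substituting into each constraint:
  (1) -2(0) + (-4) + 2(0) = -4 ✓
  (2) y² = (-4)² = 16, and 16 < 36 ✓
  (3) x² = (0)² = 0, and 0 < 16 ✓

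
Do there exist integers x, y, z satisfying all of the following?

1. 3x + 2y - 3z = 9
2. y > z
Yes

Take x = 2, y = 0, z = -1. Substituting into each constraint:
  (1) 3(2) + 2(0) - 3(-1) = 9 ✓
  (2) 0 > -1 ✓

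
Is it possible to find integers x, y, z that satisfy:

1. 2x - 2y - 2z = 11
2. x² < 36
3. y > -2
No

Even the single constraint (2x - 2y - 2z = 11) is infeasible over the integers.

  - 2x - 2y - 2z = 11: every term on the left is divisible by 2, so the LHS ≡ 0 (mod 2), but the RHS 11 is not — no integer solution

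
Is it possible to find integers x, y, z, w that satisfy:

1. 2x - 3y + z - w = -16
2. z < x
Yes

Take x = 1, y = 0, z = 0, w = 18. Substituting into each constraint:
  (1) 2(1) - 3(0) + 0 + (-18) = -16 ✓
  (2) 0 < 1 ✓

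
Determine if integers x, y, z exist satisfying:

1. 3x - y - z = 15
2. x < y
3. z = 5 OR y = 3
Yes

Take x = 11, y = 13, z = 5. Substituting into each constraint:
  (1) 3(11) + (-13) + (-5) = 15 ✓
  (2) 11 < 13 ✓
  (3) z = 5, target 5 ✓ (first branch holds)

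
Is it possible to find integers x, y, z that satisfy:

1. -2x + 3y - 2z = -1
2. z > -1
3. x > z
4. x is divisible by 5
Yes

Take x = 5, y = 5, z = 3. Substituting into each constraint:
  (1) -2(5) + 3(5) - 2(3) = -1 ✓
  (2) 3 > -1 ✓
  (3) 5 > 3 ✓
  (4) 5 = 5 × 1, remainder 0 ✓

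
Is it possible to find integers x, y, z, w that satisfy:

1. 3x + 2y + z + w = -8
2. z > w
Yes

Take x = 1, y = -5, z = 0, w = -1. Substituting into each constraint:
  (1) 3(1) + 2(-5) + 0 + (-1) = -8 ✓
  (2) 0 > -1 ✓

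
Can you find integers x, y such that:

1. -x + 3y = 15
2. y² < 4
Yes

Take x = -15, y = 0. Substituting into each constraint:
  (1) 15 + 3(0) = 15 ✓
  (2) y² = (0)² = 0, and 0 < 4 ✓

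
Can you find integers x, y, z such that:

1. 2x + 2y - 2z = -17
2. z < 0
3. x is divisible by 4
No

Even the single constraint (2x + 2y - 2z = -17) is infeasible over the integers.

  - 2x + 2y - 2z = -17: every term on the left is divisible by 2, so the LHS ≡ 0 (mod 2), but the RHS -17 is not — no integer solution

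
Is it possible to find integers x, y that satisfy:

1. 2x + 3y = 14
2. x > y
Yes

Take x = 4, y = 2. Substituting into each constraint:
  (1) 2(4) + 3(2) = 14 ✓
  (2) 4 > 2 ✓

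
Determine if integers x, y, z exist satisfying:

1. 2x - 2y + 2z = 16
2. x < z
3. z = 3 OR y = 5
Yes

Take x = 6, y = 5, z = 7. Substituting into each constraint:
  (1) 2(6) - 2(5) + 2(7) = 16 ✓
  (2) 6 < 7 ✓
  (3) y = 5, target 5 ✓ (second branch holds)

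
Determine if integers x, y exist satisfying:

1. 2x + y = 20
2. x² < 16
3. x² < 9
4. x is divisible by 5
Yes

Take x = 0, y = 20. Substituting into each constraint:
  (1) 2(0) + 20 = 20 ✓
  (2) x² = (0)² = 0, and 0 < 16 ✓
  (3) x² = (0)² = 0, and 0 < 9 ✓
  (4) 0 = 5 × 0, remainder 0 ✓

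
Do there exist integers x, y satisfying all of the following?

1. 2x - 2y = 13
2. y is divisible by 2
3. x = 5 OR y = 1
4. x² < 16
No

Even the single constraint (2x - 2y = 13) is infeasible over the integers.

  - 2x - 2y = 13: every term on the left is divisible by 2, so the LHS ≡ 0 (mod 2), but the RHS 13 is not — no integer solution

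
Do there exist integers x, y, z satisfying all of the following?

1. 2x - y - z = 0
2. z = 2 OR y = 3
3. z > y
Yes

Take x = 4, y = 3, z = 5. Substituting into each constraint:
  (1) 2(4) + (-3) + (-5) = 0 ✓
  (2) y = 3, target 3 ✓ (second branch holds)
  (3) 5 > 3 ✓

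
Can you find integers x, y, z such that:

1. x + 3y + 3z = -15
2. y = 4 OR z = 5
Yes

Take x = 0, y = 4, z = -9. Substituting into each constraint:
  (1) 0 + 3(4) + 3(-9) = -15 ✓
  (2) y = 4, target 4 ✓ (first branch holds)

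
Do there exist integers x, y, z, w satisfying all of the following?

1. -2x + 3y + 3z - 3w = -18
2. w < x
Yes

Take x = 3, y = -2, z = 0, w = 2. Substituting into each constraint:
  (1) -2(3) + 3(-2) + 3(0) - 3(2) = -18 ✓
  (2) 2 < 3 ✓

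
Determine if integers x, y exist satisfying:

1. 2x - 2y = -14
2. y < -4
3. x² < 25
No

The full constraint system is jointly infeasible over the integers. Each constraint and what it forces:

  - 2x - 2y = -14: is a linear equation tying the variables together
  - y < -4: bounds one variable relative to a constant
  - x² < 25: restricts x to |x| ≤ 4

Range argument: with x ∈ [-4, 4], y ∈ [−∞, -5], the left side of the equation is at least 2, but the right side is -14 < 2. No integer solution exists.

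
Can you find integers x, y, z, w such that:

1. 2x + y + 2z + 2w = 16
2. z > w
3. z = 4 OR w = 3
Yes

Take x = 0, y = 2, z = 4, w = 3. Substituting into each constraint:
  (1) 2(0) + 2 + 2(4) + 2(3) = 16 ✓
  (2) 4 > 3 ✓
  (3) z = 4, target 4 ✓ (first branch holds)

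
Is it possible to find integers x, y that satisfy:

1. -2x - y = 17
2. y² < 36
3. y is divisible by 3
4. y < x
No

A contradictory subset is {-2x - y = 17, y² < 36, y < x}. No integer assignment can satisfy these jointly:

  - -2x - y = 17: is a linear equation tying the variables together
  - y² < 36: restricts y to |y| ≤ 5
  - y < x: bounds one variable relative to another variable

Propagating the comparison: x > y and y ≥ -5 give x ≥ -4. Range argument: with x ∈ [-4, ∞], y ∈ [-5, 5], the left side of the equation is at most 13, but the right side is 17 > 13. No integer solution exists.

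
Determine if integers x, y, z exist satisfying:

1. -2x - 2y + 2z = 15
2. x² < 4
No

Even the single constraint (-2x - 2y + 2z = 15) is infeasible over the integers.

  - -2x - 2y + 2z = 15: every term on the left is divisible by 2, so the LHS ≡ 0 (mod 2), but the RHS 15 is not — no integer solution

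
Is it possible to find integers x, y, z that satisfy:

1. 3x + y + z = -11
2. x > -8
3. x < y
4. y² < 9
Yes

Take x = 0, y = 1, z = -12. Substituting into each constraint:
  (1) 3(0) + 1 + (-12) = -11 ✓
  (2) 0 > -8 ✓
  (3) 0 < 1 ✓
  (4) y² = (1)² = 1, and 1 < 9 ✓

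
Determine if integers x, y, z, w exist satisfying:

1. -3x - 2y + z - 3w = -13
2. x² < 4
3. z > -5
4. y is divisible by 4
Yes

Take x = 1, y = 0, z = -4, w = 2. Substituting into each constraint:
  (1) -3(1) - 2(0) + (-4) - 3(2) = -13 ✓
  (2) x² = (1)² = 1, and 1 < 4 ✓
  (3) -4 > -5 ✓
  (4) 0 = 4 × 0, remainder 0 ✓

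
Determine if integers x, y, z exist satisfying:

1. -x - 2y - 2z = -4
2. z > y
Yes

Take x = 2, y = 0, z = 1. Substituting into each constraint:
  (1) (-2) - 2(0) - 2(1) = -4 ✓
  (2) 1 > 0 ✓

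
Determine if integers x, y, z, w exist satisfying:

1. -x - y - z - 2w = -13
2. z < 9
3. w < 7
Yes

Take x = 5, y = 0, z = 8, w = 0. Substituting into each constraint:
  (1) (-5) + 0 + (-8) - 2(0) = -13 ✓
  (2) 8 < 9 ✓
  (3) 0 < 7 ✓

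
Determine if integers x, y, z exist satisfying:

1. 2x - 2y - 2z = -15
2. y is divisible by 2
No

Even the single constraint (2x - 2y - 2z = -15) is infeasible over the integers.

  - 2x - 2y - 2z = -15: every term on the left is divisible by 2, so the LHS ≡ 0 (mod 2), but the RHS -15 is not — no integer solution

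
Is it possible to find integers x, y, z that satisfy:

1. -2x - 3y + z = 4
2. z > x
Yes

Take x = 0, y = -1, z = 1. Substituting into each constraint:
  (1) -2(0) - 3(-1) + 1 = 4 ✓
  (2) 1 > 0 ✓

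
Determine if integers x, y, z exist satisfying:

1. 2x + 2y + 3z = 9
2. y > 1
Yes

Take x = 0, y = 3, z = 1. Substituting into each constraint:
  (1) 2(0) + 2(3) + 3(1) = 9 ✓
  (2) 3 > 1 ✓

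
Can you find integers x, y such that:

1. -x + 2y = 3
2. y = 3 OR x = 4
Yes

Take x = 3, y = 3. Substituting into each constraint:
  (1) (-3) + 2(3) = 3 ✓
  (2) y = 3, target 3 ✓ (first branch holds)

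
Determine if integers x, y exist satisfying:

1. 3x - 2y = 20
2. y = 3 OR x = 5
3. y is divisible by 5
No

A contradictory subset is {3x - 2y = 20, y = 3 OR x = 5}. No integer assignment can satisfy these jointly:

  - 3x - 2y = 20: is a linear equation tying the variables together
  - y = 3 OR x = 5: forces a choice: either y = 3 or x = 5

Split on the disjunction (y = 3 OR x = 5):
  • If y = 3: with y = 3, every remaining term of the linear equation is divisible by 3, so the left side is ≡ 0 (mod 3); but the right side 26 ≡ 2 (mod 3). No integers can satisfy it.
  • If x = 5: with x = 5, every remaining term of the linear equation is divisible by 2, so the left side is ≡ 0 (mod 2); but the right side 5 ≡ 1 (mod 2). No integers can satisfy it.
Both branches are infeasible, so the system has no integer solution.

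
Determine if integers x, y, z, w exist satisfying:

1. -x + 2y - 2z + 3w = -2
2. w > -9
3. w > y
Yes

Take x = 1, y = 0, z = 2, w = 1. Substituting into each constraint:
  (1) (-1) + 2(0) - 2(2) + 3(1) = -2 ✓
  (2) 1 > -9 ✓
  (3) 1 > 0 ✓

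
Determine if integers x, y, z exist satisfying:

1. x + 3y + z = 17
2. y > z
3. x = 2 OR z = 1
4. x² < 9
Yes

Take x = -2, y = 6, z = 1. Substituting into each constraint:
  (1) (-2) + 3(6) + 1 = 17 ✓
  (2) 6 > 1 ✓
  (3) z = 1, target 1 ✓ (second branch holds)
  (4) x² = (-2)² = 4, and 4 < 9 ✓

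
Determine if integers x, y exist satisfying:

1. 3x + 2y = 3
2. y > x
Yes

Take x = -1, y = 3. Substituting into each constraint:
  (1) 3(-1) + 2(3) = 3 ✓
  (2) 3 > -1 ✓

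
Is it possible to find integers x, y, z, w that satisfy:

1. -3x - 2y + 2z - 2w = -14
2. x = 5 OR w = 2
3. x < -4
Yes

Take x = -6, y = 14, z = 0, w = 2. Substituting into each constraint:
  (1) -3(-6) - 2(14) + 2(0) - 2(2) = -14 ✓
  (2) w = 2, target 2 ✓ (second branch holds)
  (3) -6 < -4 ✓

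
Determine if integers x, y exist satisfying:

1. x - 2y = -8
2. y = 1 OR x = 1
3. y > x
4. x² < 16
No

A contradictory subset is {x - 2y = -8, y = 1 OR x = 1, x² < 16}. No integer assignment can satisfy these jointly:

  - x - 2y = -8: is a linear equation tying the variables together
  - y = 1 OR x = 1: forces a choice: either y = 1 or x = 1
  - x² < 16: restricts x to |x| ≤ 3

Split on the disjunction (y = 1 OR x = 1):
  • If y = 1: the equation forces x = -6, but x² < 16 requires |x| ≤ 3.
  • If x = 1: with x = 1, every remaining term of the linear equation is divisible by 2, so the left side is ≡ 0 (mod 2); but the right side -9 ≡ 1 (mod 2). No integers can satisfy it.
Both branches are infeasible, so the system has no integer solution.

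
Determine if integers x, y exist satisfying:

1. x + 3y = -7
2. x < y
Yes

Take x = -4, y = -1. Substituting into each constraint:
  (1) (-4) + 3(-1) = -7 ✓
  (2) -4 < -1 ✓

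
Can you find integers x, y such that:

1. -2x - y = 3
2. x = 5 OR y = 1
Yes

Take x = -2, y = 1. Substituting into each constraint:
  (1) -2(-2) + (-1) = 3 ✓
  (2) y = 1, target 1 ✓ (second branch holds)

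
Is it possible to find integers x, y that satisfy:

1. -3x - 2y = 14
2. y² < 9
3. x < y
Yes

Take x = -4, y = -1. Substituting into each constraint:
  (1) -3(-4) - 2(-1) = 14 ✓
  (2) y² = (-1)² = 1, and 1 < 9 ✓
  (3) -4 < -1 ✓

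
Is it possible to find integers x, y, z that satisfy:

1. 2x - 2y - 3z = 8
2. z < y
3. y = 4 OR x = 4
Yes

Take x = 4, y = 3, z = -2. Substituting into each constraint:
  (1) 2(4) - 2(3) - 3(-2) = 8 ✓
  (2) -2 < 3 ✓
  (3) x = 4, target 4 ✓ (second branch holds)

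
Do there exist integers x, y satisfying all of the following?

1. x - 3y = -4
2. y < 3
Yes

Take x = 2, y = 2. Substituting into each constraint:
  (1) 2 - 3(2) = -4 ✓
  (2) 2 < 3 ✓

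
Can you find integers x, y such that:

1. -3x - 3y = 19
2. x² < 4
No

Even the single constraint (-3x - 3y = 19) is infeasible over the integers.

  - -3x - 3y = 19: every term on the left is divisible by 3, so the LHS ≡ 0 (mod 3), but the RHS 19 is not — no integer solution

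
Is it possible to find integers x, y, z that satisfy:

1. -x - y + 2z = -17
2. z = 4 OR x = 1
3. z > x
Yes

Take x = 1, y = 26, z = 5. Substituting into each constraint:
  (1) (-1) + (-26) + 2(5) = -17 ✓
  (2) x = 1, target 1 ✓ (second branch holds)
  (3) 5 > 1 ✓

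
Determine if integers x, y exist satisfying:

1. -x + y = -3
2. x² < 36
Yes

Take x = 0, y = -3. Substituting into each constraint:
  (1) 0 + (-3) = -3 ✓
  (2) x² = (0)² = 0, and 0 < 36 ✓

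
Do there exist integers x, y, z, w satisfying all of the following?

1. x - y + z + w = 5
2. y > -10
Yes

Take x = 5, y = 0, z = 0, w = 0. Substituting into each constraint:
  (1) 5 + 0 + 0 + 0 = 5 ✓
  (2) 0 > -10 ✓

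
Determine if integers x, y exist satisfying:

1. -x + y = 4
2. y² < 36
Yes

Take x = -4, y = 0. Substituting into each constraint:
  (1) 4 + 0 = 4 ✓
  (2) y² = (0)² = 0, and 0 < 36 ✓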